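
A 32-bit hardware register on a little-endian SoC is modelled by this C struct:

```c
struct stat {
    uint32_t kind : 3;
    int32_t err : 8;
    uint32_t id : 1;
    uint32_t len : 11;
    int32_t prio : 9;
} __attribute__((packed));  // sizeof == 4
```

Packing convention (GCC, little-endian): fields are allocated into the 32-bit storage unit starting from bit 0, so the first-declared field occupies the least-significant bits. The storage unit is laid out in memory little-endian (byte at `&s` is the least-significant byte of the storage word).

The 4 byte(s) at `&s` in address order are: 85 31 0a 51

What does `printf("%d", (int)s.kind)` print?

[0]=0x85 [1]=0x31 [2]=0x0a [3]=0x51 (little-endian) → word 0x510a3185
kind:3 @ bit 0 → (0x510a3185>>0)&0x7 = 0x5  ←
err:8 @ bit 3 → (0x510a3185>>3)&0xff = 0x30
id:1 @ bit 11 → (0x510a3185>>11)&0x1 = 0x0
len:11 @ bit 12 → (0x510a3185>>12)&0x7ff = 0xa3
prio:9 @ bit 23 → (0x510a3185>>23)&0x1ff = 0xa2

5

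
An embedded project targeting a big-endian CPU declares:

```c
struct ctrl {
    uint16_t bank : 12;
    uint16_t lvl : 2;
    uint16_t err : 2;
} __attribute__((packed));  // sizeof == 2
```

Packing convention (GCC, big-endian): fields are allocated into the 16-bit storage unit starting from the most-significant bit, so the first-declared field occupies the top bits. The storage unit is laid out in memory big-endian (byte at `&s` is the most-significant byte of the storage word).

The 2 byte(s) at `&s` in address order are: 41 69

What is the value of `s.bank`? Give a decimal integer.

1046

[0]=0x41 [1]=0x69 (big-endian) → word 0x4169
bank:12 @ bit 4 → (0x4169>>4)&0xfff = 0x416  ←
lvl:2 @ bit 2 → (0x4169>>2)&0x3 = 0x2
err:2 @ bit 0 → (0x4169>>0)&0x3 = 0x1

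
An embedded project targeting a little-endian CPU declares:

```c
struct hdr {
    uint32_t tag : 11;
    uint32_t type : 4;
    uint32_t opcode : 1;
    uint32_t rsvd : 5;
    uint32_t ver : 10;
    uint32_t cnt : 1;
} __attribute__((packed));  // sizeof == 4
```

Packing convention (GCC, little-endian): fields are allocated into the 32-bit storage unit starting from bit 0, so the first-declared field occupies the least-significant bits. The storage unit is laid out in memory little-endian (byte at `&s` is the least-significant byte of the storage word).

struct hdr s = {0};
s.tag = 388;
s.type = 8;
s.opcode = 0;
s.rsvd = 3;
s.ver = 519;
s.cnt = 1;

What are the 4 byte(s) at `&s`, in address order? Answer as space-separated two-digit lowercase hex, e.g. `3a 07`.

tag (11b) val=388 bits=0x184 at bit 0: 0x00000184
type (4b) val=8 bits=0x8 at bit 11: 0x00004184
opcode (1b) val=0 bits=0x0 at bit 15: 0x00004184
rsvd (5b) val=3 bits=0x3 at bit 16: 0x00034184
ver (10b) val=519 bits=0x207 at bit 21: 0x40e34184
cnt (1b) val=1 bits=0x1 at bit 31: 0xc0e34184
word = 0xc0e34184 → little-endian bytes:
  [0]=0x84  [1]=0x41  [2]=0xe3  [3]=0xc0

84 41 e3 c0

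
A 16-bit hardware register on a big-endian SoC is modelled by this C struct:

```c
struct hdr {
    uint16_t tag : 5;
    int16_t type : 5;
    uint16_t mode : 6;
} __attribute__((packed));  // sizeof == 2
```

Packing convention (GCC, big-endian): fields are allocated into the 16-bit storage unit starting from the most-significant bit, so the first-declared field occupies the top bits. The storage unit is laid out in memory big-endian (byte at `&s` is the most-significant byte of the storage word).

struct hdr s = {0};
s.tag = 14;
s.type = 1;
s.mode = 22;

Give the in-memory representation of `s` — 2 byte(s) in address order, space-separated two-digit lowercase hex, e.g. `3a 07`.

70 56

tag (5b) val=14 bits=0xe at bit 11: 0x7000
type (5b) val=1 bits=0x1 at bit 6: 0x7040
mode (6b) val=22 bits=0x16 at bit 0: 0x7056
word = 0x7056 → big-endian bytes:
  [0]=0x70  [1]=0x56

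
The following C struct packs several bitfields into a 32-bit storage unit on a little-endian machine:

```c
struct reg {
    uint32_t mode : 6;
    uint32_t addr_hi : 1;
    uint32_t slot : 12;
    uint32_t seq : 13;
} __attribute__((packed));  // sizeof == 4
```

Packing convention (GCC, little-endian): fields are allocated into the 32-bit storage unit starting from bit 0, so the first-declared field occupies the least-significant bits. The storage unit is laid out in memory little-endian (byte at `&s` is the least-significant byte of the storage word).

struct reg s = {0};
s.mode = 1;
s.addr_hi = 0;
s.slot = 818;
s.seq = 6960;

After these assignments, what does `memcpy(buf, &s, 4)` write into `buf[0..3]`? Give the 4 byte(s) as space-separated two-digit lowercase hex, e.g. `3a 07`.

01 99 81 d9

mode (6b) val=1 bits=0x1 at bit 0: 0x00000001
addr_hi (1b) val=0 bits=0x0 at bit 6: 0x00000001
slot (12b) val=818 bits=0x332 at bit 7: 0x00019901
seq (13b) val=6960 bits=0x1b30 at bit 19: 0xd9819901
word = 0xd9819901 → little-endian bytes:
  [0]=0x01  [1]=0x99  [2]=0x81  [3]=0xd9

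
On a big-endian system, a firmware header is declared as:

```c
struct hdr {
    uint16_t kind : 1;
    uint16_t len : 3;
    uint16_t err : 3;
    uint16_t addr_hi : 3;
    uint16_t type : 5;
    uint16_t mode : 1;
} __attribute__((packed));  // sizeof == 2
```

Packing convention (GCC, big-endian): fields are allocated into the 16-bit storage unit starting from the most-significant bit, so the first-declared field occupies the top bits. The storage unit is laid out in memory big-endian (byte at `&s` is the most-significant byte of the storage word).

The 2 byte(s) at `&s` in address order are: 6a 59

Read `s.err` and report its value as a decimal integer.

5

[0]=0x6a [1]=0x59 (big-endian) → word 0x6a59
kind:1 @ bit 15 → (0x6a59>>15)&0x1 = 0x0
len:3 @ bit 12 → (0x6a59>>12)&0x7 = 0x6
err:3 @ bit 9 → (0x6a59>>9)&0x7 = 0x5  ←
addr_hi:3 @ bit 6 → (0x6a59>>6)&0x7 = 0x1
type:5 @ bit 1 → (0x6a59>>1)&0x1f = 0xc
mode:1 @ bit 0 → (0x6a59>>0)&0x1 = 0x1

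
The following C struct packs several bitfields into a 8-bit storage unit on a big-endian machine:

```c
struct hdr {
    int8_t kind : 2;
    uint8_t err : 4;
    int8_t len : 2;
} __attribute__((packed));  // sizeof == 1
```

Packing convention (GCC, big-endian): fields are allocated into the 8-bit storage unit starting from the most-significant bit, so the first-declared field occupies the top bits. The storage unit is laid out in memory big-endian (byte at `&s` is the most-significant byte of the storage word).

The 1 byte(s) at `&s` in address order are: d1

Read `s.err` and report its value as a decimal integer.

4

[0]=0xd1 (big-endian) → word 0xd1
kind [6+:2] = (word>>6) & 0x3 = 3
err [2+:4] = (word>>2) & 0xf = 4  ←
len [0+:2] = (word>>0) & 0x3 = 1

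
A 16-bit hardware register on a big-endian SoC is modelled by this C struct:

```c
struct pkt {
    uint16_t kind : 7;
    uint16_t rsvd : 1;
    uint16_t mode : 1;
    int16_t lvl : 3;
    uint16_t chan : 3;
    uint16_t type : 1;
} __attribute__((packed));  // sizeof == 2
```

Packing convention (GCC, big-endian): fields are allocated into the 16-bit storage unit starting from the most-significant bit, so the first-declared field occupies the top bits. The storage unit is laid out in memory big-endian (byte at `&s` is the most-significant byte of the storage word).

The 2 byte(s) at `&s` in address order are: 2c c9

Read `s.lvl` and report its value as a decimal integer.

-4

[0]=0x2c [1]=0xc9 (big-endian) → word 0x2cc9
kind [9+:7] = (word>>9) & 0x7f = 22
rsvd [8+:1] = (word>>8) & 0x1 = 0
mode [7+:1] = (word>>7) & 0x1 = 1
lvl [4+:3] = (word>>4) & 0x7 = 4  ←
chan [1+:3] = (word>>1) & 0x7 = 4
type [0+:1] = (word>>0) & 0x1 = 1
lvl signed 3b, MSB=1: 4 - 8 = -4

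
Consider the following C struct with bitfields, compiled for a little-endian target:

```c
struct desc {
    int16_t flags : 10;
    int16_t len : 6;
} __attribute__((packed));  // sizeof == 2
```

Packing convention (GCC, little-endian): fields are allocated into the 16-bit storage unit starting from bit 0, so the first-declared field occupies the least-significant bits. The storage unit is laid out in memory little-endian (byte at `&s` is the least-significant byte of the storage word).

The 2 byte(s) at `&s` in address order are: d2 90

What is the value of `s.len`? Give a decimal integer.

[0]=0xd2 [1]=0x90 (little-endian) → word 0x90d2
flags [0+:10] = (word>>0) & 0x3ff = 210
len [10+:6] = (word>>10) & 0x3f = 36  ←
len signed 6b, MSB=1: 36 - 64 = -28

-28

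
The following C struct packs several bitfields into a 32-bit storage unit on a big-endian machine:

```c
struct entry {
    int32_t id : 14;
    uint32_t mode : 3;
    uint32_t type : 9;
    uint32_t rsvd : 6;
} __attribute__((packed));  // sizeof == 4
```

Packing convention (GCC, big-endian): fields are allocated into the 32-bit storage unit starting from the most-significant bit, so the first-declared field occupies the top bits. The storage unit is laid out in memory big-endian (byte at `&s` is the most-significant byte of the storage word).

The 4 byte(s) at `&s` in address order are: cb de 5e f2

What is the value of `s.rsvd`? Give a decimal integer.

50

[0]=0xcb [1]=0xde [2]=0x5e [3]=0xf2 (big-endian) → word 0xcbde5ef2
id:14 @ bit 18 → (0xcbde5ef2>>18)&0x3fff = 0x32f7
mode:3 @ bit 15 → (0xcbde5ef2>>15)&0x7 = 0x4
type:9 @ bit 6 → (0xcbde5ef2>>6)&0x1ff = 0x17b
rsvd:6 @ bit 0 → (0xcbde5ef2>>0)&0x3f = 0x32  ←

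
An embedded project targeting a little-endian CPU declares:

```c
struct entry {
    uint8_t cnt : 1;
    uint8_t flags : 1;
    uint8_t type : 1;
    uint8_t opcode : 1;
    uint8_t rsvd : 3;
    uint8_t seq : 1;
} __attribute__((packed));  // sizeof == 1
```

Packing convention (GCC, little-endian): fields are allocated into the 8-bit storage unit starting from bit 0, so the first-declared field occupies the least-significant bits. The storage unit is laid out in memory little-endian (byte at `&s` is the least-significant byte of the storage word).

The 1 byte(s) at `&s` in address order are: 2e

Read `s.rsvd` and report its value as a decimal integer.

2

[0]=0x2e (little-endian) → word 0x2e
cnt [0+:1] = (word>>0) & 0x1 = 0
flags [1+:1] = (word>>1) & 0x1 = 1
type [2+:1] = (word>>2) & 0x1 = 1
opcode [3+:1] = (word>>3) & 0x1 = 1
rsvd [4+:3] = (word>>4) & 0x7 = 2  ←
seq [7+:1] = (word>>7) & 0x1 = 0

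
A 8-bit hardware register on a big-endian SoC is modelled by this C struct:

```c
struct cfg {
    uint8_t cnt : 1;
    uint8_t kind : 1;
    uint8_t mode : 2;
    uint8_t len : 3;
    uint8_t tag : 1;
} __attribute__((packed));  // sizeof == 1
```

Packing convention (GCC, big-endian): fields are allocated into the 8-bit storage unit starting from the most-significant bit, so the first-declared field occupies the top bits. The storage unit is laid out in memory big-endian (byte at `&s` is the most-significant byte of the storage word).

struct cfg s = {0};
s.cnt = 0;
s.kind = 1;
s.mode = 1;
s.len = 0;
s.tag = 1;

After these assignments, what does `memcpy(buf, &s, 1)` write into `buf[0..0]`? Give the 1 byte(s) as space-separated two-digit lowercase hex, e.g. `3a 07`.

[7+:1] cnt=0 & 0x1 = 0x0; word=0x00
[6+:1] kind=1 & 0x1 = 0x1; word=0x40
[4+:2] mode=1 & 0x3 = 0x1; word=0x50
[1+:3] len=0 & 0x7 = 0x0; word=0x50
[0+:1] tag=1 & 0x1 = 0x1; word=0x51
word = 0x51 → big-endian bytes:
  [0]=0x51

51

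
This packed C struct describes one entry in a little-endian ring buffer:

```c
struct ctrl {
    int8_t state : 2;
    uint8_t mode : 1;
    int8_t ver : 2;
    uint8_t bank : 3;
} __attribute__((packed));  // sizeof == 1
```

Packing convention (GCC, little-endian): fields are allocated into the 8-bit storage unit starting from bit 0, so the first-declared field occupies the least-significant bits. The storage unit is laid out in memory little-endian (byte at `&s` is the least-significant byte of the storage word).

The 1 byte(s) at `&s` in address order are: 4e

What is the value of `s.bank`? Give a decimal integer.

2

[0]=0x4e (little-endian) → word 0x4e
state:2 @ bit 0 → (0x4e>>0)&0x3 = 0x2
mode:1 @ bit 2 → (0x4e>>2)&0x1 = 0x1
ver:2 @ bit 3 → (0x4e>>3)&0x3 = 0x1
bank:3 @ bit 5 → (0x4e>>5)&0x7 = 0x2  ←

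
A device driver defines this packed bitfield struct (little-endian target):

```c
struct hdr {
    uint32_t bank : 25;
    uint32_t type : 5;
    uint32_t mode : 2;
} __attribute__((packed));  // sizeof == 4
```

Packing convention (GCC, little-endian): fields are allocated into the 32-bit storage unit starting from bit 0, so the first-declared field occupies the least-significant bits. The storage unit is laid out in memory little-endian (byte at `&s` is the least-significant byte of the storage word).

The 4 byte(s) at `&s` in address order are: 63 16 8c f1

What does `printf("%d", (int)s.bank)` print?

[0]=0x63 [1]=0x16 [2]=0x8c [3]=0xf1 (little-endian) → word 0xf18c1663
bank:25 @ bit 0 → (0xf18c1663>>0)&0x1ffffff = 0x18c1663  ←
type:5 @ bit 25 → (0xf18c1663>>25)&0x1f = 0x18
mode:2 @ bit 30 → (0xf18c1663>>30)&0x3 = 0x3

25957987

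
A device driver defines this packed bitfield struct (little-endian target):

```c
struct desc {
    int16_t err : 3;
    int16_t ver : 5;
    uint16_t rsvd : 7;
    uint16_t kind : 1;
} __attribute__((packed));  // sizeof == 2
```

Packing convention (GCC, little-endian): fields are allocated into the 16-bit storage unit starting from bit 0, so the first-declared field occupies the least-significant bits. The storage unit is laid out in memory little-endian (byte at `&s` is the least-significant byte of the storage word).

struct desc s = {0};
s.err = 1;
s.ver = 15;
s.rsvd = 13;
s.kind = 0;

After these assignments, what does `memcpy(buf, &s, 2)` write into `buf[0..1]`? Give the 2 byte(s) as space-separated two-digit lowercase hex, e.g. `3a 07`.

[0+:3] err=1 & 0x7 = 0x1; word=0x0001
[3+:5] ver=15 & 0x1f = 0xf; word=0x0079
[8+:7] rsvd=13 & 0x7f = 0xd; word=0x0d79
[15+:1] kind=0 & 0x1 = 0x0; word=0x0d79
word = 0x0d79 → little-endian bytes:
  [0]=0x79  [1]=0x0d

79 0d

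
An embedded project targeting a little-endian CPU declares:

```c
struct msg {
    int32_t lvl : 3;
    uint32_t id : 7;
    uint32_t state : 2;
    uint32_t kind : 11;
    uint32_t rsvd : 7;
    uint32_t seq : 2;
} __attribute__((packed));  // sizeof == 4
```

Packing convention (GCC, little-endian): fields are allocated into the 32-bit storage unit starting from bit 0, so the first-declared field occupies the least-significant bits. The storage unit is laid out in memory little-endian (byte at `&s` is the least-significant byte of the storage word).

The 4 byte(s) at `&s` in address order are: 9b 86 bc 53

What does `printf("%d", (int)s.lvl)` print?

3

[0]=0x9b [1]=0x86 [2]=0xbc [3]=0x53 (little-endian) → word 0x53bc869b
lvl [0+:3] = (word>>0) & 0x7 = 3  ←
id [3+:7] = (word>>3) & 0x7f = 83
state [10+:2] = (word>>10) & 0x3 = 1
kind [12+:11] = (word>>12) & 0x7ff = 968
rsvd [23+:7] = (word>>23) & 0x7f = 39
seq [30+:2] = (word>>30) & 0x3 = 1
lvl signed 3b, MSB=0: value = 3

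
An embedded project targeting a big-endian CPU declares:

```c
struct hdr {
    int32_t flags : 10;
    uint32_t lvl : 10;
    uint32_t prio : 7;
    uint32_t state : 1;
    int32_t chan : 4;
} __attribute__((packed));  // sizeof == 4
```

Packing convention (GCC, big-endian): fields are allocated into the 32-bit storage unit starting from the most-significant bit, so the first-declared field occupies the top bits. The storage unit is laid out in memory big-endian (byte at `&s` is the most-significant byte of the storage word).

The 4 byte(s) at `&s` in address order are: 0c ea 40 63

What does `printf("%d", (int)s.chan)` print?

3

[0]=0x0c [1]=0xea [2]=0x40 [3]=0x63 (big-endian) → word 0x0cea4063
flags [22+:10] = (word>>22) & 0x3ff = 51
lvl [12+:10] = (word>>12) & 0x3ff = 676
prio [5+:7] = (word>>5) & 0x7f = 3
state [4+:1] = (word>>4) & 0x1 = 0
chan [0+:4] = (word>>0) & 0xf = 3  ←
chan signed 4b, MSB=0: value = 3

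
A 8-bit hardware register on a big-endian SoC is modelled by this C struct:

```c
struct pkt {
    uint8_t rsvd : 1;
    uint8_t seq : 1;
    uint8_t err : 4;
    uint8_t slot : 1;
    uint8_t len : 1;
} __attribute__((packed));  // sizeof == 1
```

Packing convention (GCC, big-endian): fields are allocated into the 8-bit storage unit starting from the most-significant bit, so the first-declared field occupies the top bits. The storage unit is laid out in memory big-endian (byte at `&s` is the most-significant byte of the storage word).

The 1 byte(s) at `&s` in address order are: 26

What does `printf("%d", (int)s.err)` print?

[0]=0x26 (big-endian) → word 0x26
rsvd:1 @ bit 7 → (0x26>>7)&0x1 = 0x0
seq:1 @ bit 6 → (0x26>>6)&0x1 = 0x0
err:4 @ bit 2 → (0x26>>2)&0xf = 0x9  ←
slot:1 @ bit 1 → (0x26>>1)&0x1 = 0x1
len:1 @ bit 0 → (0x26>>0)&0x1 = 0x0

9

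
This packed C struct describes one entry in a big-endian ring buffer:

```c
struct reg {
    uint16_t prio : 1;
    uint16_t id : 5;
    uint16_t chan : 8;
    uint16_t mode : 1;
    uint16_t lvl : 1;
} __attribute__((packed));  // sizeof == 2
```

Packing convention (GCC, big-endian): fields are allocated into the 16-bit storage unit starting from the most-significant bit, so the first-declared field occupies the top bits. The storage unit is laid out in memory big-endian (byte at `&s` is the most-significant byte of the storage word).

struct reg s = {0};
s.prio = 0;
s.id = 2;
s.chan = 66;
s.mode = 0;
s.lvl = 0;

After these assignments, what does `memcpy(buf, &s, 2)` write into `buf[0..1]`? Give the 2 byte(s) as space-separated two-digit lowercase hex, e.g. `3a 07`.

prio:1 = 0 → 0x0 << 15 → word 0x0000
id:5 = 2 → 0x2 << 10 → word 0x0800
chan:8 = 66 → 0x42 << 2 → word 0x0908
mode:1 = 0 → 0x0 << 1 → word 0x0908
lvl:1 = 0 → 0x0 << 0 → word 0x0908
word = 0x0908 → big-endian bytes:
  [0]=0x09  [1]=0x08

09 08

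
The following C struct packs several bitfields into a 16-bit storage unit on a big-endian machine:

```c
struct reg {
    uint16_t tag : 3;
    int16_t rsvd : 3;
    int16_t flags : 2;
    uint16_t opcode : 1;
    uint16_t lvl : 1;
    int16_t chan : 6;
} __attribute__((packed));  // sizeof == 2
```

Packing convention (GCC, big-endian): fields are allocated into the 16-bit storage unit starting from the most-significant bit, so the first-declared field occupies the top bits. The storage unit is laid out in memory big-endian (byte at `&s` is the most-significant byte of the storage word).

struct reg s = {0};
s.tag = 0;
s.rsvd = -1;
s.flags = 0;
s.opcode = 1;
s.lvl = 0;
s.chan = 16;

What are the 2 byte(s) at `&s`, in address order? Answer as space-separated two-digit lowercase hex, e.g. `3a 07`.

1c 90

[13+:3] tag=0 & 0x7 = 0x0; word=0x0000
[10+:3] rsvd=-1 & 0x7 = 0x7; word=0x1c00
[8+:2] flags=0 & 0x3 = 0x0; word=0x1c00
[7+:1] opcode=1 & 0x1 = 0x1; word=0x1c80
[6+:1] lvl=0 & 0x1 = 0x0; word=0x1c80
[0+:6] chan=16 & 0x3f = 0x10; word=0x1c90
word = 0x1c90 → big-endian bytes:
  [0]=0x1c  [1]=0x90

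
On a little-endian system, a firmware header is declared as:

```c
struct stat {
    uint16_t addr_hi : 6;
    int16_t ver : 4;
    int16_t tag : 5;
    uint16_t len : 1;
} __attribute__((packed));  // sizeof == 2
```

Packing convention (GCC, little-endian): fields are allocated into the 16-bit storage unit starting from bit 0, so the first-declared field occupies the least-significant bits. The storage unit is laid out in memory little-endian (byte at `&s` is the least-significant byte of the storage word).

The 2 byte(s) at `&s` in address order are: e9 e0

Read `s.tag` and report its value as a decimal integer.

[0]=0xe9 [1]=0xe0 (little-endian) → word 0xe0e9
addr_hi [0+:6] = (word>>0) & 0x3f = 41
ver [6+:4] = (word>>6) & 0xf = 3
tag [10+:5] = (word>>10) & 0x1f = 24  ←
len [15+:1] = (word>>15) & 0x1 = 1
tag signed 5b, MSB=1: 24 - 32 = -8

-8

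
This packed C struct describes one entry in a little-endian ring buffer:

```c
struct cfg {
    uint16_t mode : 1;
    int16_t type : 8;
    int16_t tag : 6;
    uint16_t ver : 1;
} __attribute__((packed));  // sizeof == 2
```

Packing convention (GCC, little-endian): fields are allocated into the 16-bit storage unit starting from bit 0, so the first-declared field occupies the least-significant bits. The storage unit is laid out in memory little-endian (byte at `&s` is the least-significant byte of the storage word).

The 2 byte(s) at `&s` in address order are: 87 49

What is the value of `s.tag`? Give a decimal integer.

[0]=0x87 [1]=0x49 (little-endian) → word 0x4987
mode [0+:1] = (word>>0) & 0x1 = 1
type [1+:8] = (word>>1) & 0xff = 195
tag [9+:6] = (word>>9) & 0x3f = 36  ←
ver [15+:1] = (word>>15) & 0x1 = 0
tag signed 6b, MSB=1: 36 - 64 = -28

-28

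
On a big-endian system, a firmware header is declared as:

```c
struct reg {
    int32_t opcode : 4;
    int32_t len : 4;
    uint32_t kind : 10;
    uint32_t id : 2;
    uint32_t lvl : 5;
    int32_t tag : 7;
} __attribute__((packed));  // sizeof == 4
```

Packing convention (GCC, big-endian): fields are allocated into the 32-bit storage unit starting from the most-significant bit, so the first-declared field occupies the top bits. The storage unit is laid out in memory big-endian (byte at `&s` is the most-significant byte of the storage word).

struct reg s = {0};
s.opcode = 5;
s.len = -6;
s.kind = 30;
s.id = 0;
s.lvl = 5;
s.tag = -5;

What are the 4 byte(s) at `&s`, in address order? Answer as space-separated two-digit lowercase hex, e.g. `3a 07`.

[28+:4] opcode=5 & 0xf = 0x5; word=0x50000000
[24+:4] len=-6 & 0xf = 0xa; word=0x5a000000
[14+:10] kind=30 & 0x3ff = 0x1e; word=0x5a078000
[12+:2] id=0 & 0x3 = 0x0; word=0x5a078000
[7+:5] lvl=5 & 0x1f = 0x5; word=0x5a078280
[0+:7] tag=-5 & 0x7f = 0x7b; word=0x5a0782fb
word = 0x5a0782fb → big-endian bytes:
  [0]=0x5a  [1]=0x07  [2]=0x82  [3]=0xfb

5a 07 82 fb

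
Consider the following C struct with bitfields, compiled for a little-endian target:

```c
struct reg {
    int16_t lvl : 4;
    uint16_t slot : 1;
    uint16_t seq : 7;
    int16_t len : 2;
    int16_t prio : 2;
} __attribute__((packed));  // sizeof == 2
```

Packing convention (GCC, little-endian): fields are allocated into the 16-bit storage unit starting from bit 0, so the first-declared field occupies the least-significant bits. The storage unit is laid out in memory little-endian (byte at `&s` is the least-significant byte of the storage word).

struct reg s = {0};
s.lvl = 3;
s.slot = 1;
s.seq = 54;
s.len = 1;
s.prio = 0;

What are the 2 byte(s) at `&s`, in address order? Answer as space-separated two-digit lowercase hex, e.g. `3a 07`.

lvl (4b) val=3 bits=0x3 at bit 0: 0x0003
slot (1b) val=1 bits=0x1 at bit 4: 0x0013
seq (7b) val=54 bits=0x36 at bit 5: 0x06d3
len (2b) val=1 bits=0x1 at bit 12: 0x16d3
prio (2b) val=0 bits=0x0 at bit 14: 0x16d3
word = 0x16d3 → little-endian bytes:
  [0]=0xd3  [1]=0x16

d3 16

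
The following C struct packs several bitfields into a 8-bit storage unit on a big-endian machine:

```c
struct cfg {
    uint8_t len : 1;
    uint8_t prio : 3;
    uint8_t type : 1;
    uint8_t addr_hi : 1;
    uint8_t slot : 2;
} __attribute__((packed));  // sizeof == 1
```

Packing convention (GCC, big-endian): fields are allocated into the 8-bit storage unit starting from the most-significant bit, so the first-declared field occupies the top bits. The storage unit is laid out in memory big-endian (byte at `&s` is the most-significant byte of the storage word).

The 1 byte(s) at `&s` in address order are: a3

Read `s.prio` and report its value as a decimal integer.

2

[0]=0xa3 (big-endian) → word 0xa3
len [7+:1] = (word>>7) & 0x1 = 1
prio [4+:3] = (word>>4) & 0x7 = 2  ←
type [3+:1] = (word>>3) & 0x1 = 0
addr_hi [2+:1] = (word>>2) & 0x1 = 0
slot [0+:2] = (word>>0) & 0x3 = 3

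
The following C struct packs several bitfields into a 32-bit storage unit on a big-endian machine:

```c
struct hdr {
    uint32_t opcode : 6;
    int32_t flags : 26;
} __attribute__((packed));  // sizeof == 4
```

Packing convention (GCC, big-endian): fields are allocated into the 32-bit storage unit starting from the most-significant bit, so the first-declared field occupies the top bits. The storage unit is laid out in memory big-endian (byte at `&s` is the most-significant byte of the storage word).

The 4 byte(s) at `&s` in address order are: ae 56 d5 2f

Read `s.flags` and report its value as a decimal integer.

-27863761

[0]=0xae [1]=0x56 [2]=0xd5 [3]=0x2f (big-endian) → word 0xae56d52f
opcode:6 @ bit 26 → (0xae56d52f>>26)&0x3f = 0x2b
flags:26 @ bit 0 → (0xae56d52f>>0)&0x3ffffff = 0x256d52f  ←
flags signed 26b, MSB=1: 39245103 - 67108864 = -27863761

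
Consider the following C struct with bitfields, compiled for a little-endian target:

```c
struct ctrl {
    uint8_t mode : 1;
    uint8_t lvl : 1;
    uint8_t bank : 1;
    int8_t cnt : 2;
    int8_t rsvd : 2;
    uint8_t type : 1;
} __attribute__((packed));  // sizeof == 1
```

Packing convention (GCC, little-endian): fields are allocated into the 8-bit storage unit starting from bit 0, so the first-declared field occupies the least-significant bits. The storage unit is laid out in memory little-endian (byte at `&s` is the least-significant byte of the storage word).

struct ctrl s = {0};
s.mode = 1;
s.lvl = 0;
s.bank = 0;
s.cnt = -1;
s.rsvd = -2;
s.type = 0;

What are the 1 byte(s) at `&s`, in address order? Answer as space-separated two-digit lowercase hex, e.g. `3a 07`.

59

[0+:1] mode=1 & 0x1 = 0x1; word=0x01
[1+:1] lvl=0 & 0x1 = 0x0; word=0x01
[2+:1] bank=0 & 0x1 = 0x0; word=0x01
[3+:2] cnt=-1 & 0x3 = 0x3; word=0x19
[5+:2] rsvd=-2 & 0x3 = 0x2; word=0x59
[7+:1] type=0 & 0x1 = 0x0; word=0x59
word = 0x59 → little-endian bytes:
  [0]=0x59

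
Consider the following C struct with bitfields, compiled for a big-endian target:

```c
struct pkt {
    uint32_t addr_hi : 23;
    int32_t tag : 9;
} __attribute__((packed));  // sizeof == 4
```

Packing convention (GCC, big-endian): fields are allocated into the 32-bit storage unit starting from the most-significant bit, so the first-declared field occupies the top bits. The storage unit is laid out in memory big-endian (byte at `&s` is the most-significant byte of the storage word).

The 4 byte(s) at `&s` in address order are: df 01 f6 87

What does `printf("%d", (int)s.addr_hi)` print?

7307515

[0]=0xdf [1]=0x01 [2]=0xf6 [3]=0x87 (big-endian) → word 0xdf01f687
addr_hi:23 @ bit 9 → (0xdf01f687>>9)&0x7fffff = 0x6f80fb  ←
tag:9 @ bit 0 → (0xdf01f687>>0)&0x1ff = 0x87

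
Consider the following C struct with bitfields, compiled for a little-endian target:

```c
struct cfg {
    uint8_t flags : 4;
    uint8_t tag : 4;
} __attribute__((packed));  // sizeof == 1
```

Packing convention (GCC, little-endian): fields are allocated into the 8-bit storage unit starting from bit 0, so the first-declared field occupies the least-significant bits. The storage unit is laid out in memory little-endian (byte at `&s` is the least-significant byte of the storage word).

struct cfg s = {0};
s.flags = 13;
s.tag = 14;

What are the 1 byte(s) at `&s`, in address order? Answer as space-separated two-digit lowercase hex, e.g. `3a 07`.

ed

[0+:4] flags=13 & 0xf = 0xd; word=0x0d
[4+:4] tag=14 & 0xf = 0xe; word=0xed
word = 0xed → little-endian bytes:
  [0]=0xed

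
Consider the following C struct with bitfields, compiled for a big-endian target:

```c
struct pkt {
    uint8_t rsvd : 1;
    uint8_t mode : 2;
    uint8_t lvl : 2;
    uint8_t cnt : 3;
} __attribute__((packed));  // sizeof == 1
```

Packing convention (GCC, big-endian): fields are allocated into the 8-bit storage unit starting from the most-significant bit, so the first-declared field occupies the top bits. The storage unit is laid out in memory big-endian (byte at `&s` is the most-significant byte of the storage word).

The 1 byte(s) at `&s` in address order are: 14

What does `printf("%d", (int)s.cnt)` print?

[0]=0x14 (big-endian) → word 0x14
rsvd:1 @ bit 7 → (0x14>>7)&0x1 = 0x0
mode:2 @ bit 5 → (0x14>>5)&0x3 = 0x0
lvl:2 @ bit 3 → (0x14>>3)&0x3 = 0x2
cnt:3 @ bit 0 → (0x14>>0)&0x7 = 0x4  ←

4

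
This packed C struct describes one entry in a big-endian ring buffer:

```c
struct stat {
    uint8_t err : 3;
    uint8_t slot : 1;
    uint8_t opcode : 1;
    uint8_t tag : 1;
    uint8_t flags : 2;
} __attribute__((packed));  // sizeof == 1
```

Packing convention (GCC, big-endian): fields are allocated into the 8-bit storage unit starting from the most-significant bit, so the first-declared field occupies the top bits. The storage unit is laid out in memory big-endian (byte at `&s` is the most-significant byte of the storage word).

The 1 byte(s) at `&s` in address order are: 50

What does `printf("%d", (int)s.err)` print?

2

[0]=0x50 (big-endian) → word 0x50
err:3 @ bit 5 → (0x50>>5)&0x7 = 0x2  ←
slot:1 @ bit 4 → (0x50>>4)&0x1 = 0x1
opcode:1 @ bit 3 → (0x50>>3)&0x1 = 0x0
tag:1 @ bit 2 → (0x50>>2)&0x1 = 0x0
flags:2 @ bit 0 → (0x50>>0)&0x3 = 0x0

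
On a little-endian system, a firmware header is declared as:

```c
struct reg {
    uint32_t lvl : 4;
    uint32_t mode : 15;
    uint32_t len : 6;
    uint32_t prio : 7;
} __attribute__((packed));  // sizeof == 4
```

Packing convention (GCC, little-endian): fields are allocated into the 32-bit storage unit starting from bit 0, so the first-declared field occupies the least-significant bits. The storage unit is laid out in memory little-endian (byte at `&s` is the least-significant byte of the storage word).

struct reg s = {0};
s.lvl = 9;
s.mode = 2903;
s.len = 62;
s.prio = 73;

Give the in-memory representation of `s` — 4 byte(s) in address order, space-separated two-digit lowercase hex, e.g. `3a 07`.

lvl (4b) val=9 bits=0x9 at bit 0: 0x00000009
mode (15b) val=2903 bits=0xb57 at bit 4: 0x0000b579
len (6b) val=62 bits=0x3e at bit 19: 0x01f0b579
prio (7b) val=73 bits=0x49 at bit 25: 0x93f0b579
word = 0x93f0b579 → little-endian bytes:
  [0]=0x79  [1]=0xb5  [2]=0xf0  [3]=0x93

79 b5 f0 93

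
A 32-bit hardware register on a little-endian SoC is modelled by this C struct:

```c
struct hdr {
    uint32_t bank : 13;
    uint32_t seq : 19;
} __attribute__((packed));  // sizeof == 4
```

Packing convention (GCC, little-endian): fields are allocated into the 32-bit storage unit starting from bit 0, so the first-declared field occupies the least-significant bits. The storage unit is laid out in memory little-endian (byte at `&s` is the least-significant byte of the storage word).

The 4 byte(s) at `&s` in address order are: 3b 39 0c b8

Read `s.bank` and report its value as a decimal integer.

6459

[0]=0x3b [1]=0x39 [2]=0x0c [3]=0xb8 (little-endian) → word 0xb80c393b
bank [0+:13] = (word>>0) & 0x1fff = 6459  ←
seq [13+:19] = (word>>13) & 0x7ffff = 376929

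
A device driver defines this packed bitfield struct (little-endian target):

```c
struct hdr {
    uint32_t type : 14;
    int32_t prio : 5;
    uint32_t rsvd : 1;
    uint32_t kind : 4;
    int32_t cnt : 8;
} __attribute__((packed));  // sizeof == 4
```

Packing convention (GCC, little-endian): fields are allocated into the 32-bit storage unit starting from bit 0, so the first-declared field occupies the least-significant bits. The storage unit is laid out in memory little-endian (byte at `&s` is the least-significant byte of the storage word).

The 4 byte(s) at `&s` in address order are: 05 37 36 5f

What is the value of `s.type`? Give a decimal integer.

14085

[0]=0x05 [1]=0x37 [2]=0x36 [3]=0x5f (little-endian) → word 0x5f363705
type:14 @ bit 0 → (0x5f363705>>0)&0x3fff = 0x3705  ←
prio:5 @ bit 14 → (0x5f363705>>14)&0x1f = 0x18
rsvd:1 @ bit 19 → (0x5f363705>>19)&0x1 = 0x0
kind:4 @ bit 20 → (0x5f363705>>20)&0xf = 0x3
cnt:8 @ bit 24 → (0x5f363705>>24)&0xff = 0x5f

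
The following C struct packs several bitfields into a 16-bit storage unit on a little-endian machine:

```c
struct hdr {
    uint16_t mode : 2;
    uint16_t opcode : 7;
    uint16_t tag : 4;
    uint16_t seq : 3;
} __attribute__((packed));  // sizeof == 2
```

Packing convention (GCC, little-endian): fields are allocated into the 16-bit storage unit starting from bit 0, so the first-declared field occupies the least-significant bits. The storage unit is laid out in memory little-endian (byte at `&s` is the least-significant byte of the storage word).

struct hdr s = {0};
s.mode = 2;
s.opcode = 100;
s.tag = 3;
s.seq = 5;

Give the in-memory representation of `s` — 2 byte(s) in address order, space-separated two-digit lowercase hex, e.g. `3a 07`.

92 a7

mode:2 = 2 → 0x2 << 0 → word 0x0002
opcode:7 = 100 → 0x64 << 2 → word 0x0192
tag:4 = 3 → 0x3 << 9 → word 0x0792
seq:3 = 5 → 0x5 << 13 → word 0xa792
word = 0xa792 → little-endian bytes:
  [0]=0x92  [1]=0xa7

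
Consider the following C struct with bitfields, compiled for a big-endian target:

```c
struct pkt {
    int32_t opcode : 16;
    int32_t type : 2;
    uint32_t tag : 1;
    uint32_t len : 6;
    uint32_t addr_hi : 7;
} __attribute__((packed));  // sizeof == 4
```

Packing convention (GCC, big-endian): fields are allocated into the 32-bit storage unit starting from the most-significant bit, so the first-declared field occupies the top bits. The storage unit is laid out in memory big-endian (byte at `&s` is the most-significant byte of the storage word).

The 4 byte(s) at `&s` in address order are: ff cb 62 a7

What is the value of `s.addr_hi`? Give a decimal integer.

39

[0]=0xff [1]=0xcb [2]=0x62 [3]=0xa7 (big-endian) → word 0xffcb62a7
opcode [16+:16] = (word>>16) & 0xffff = 65483
type [14+:2] = (word>>14) & 0x3 = 1
tag [13+:1] = (word>>13) & 0x1 = 1
len [7+:6] = (word>>7) & 0x3f = 5
addr_hi [0+:7] = (word>>0) & 0x7f = 39  ←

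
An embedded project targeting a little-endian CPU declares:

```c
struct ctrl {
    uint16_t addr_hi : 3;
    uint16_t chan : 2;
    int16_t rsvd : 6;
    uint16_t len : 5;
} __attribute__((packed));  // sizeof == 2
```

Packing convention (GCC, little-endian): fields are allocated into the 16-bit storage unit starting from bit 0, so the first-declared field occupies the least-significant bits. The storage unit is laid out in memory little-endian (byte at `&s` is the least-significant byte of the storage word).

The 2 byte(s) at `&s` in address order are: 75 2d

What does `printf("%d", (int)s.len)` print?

5

[0]=0x75 [1]=0x2d (little-endian) → word 0x2d75
addr_hi [0+:3] = (word>>0) & 0x7 = 5
chan [3+:2] = (word>>3) & 0x3 = 2
rsvd [5+:6] = (word>>5) & 0x3f = 43
len [11+:5] = (word>>11) & 0x1f = 5  ←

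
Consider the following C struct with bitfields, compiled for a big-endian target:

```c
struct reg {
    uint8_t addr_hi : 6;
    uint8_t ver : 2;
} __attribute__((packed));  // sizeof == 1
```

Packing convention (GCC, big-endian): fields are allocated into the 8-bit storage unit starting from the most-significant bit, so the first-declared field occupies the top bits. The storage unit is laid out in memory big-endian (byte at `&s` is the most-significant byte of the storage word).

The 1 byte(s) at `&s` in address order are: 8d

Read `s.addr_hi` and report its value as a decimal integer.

[0]=0x8d (big-endian) → word 0x8d
addr_hi:6 @ bit 2 → (0x8d>>2)&0x3f = 0x23  ←
ver:2 @ bit 0 → (0x8d>>0)&0x3 = 0x1

35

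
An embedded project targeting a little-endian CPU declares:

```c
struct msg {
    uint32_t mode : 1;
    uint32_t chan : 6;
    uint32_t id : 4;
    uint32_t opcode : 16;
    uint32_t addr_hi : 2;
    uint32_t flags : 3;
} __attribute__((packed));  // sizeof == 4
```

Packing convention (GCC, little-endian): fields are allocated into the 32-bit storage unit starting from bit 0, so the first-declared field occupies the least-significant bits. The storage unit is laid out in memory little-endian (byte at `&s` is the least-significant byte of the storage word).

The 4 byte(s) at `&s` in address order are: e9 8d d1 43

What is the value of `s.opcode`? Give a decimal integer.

[0]=0xe9 [1]=0x8d [2]=0xd1 [3]=0x43 (little-endian) → word 0x43d18de9
mode:1 @ bit 0 → (0x43d18de9>>0)&0x1 = 0x1
chan:6 @ bit 1 → (0x43d18de9>>1)&0x3f = 0x34
id:4 @ bit 7 → (0x43d18de9>>7)&0xf = 0xb
opcode:16 @ bit 11 → (0x43d18de9>>11)&0xffff = 0x7a31  ←
addr_hi:2 @ bit 27 → (0x43d18de9>>27)&0x3 = 0x0
flags:3 @ bit 29 → (0x43d18de9>>29)&0x7 = 0x2

31281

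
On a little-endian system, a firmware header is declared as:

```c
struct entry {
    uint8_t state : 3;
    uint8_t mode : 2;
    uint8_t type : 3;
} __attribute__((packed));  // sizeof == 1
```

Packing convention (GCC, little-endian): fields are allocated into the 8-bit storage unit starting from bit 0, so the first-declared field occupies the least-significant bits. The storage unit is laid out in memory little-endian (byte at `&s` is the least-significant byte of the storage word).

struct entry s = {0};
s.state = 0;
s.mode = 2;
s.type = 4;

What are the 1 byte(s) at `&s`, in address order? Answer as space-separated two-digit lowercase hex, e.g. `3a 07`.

90

state:3 = 0 → 0x0 << 0 → word 0x00
mode:2 = 2 → 0x2 << 3 → word 0x10
type:3 = 4 → 0x4 << 5 → word 0x90
word = 0x90 → little-endian bytes:
  [0]=0x90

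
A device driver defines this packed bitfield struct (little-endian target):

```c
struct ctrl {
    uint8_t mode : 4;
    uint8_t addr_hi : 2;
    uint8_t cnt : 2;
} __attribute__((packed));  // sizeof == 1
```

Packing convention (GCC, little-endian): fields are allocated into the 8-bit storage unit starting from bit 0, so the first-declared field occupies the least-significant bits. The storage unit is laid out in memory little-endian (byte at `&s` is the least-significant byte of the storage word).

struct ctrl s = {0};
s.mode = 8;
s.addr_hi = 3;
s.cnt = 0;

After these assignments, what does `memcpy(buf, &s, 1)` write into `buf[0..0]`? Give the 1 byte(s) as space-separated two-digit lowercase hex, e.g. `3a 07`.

38

[0+:4] mode=8 & 0xf = 0x8; word=0x08
[4+:2] addr_hi=3 & 0x3 = 0x3; word=0x38
[6+:2] cnt=0 & 0x3 = 0x0; word=0x38
word = 0x38 → little-endian bytes:
  [0]=0x38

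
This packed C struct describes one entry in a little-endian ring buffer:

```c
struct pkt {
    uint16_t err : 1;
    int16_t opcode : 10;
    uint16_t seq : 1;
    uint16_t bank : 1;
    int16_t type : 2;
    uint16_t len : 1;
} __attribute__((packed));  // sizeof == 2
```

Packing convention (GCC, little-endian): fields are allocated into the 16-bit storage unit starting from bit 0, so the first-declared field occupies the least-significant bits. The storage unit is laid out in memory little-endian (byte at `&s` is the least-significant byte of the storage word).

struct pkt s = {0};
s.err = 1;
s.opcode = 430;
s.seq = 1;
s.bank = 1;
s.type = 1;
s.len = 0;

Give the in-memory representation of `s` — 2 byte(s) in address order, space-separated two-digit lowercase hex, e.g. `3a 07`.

5d 3b

err:1 = 1 → 0x1 << 0 → word 0x0001
opcode:10 = 430 → 0x1ae << 1 → word 0x035d
seq:1 = 1 → 0x1 << 11 → word 0x0b5d
bank:1 = 1 → 0x1 << 12 → word 0x1b5d
type:2 = 1 → 0x1 << 13 → word 0x3b5d
len:1 = 0 → 0x0 << 15 → word 0x3b5d
word = 0x3b5d → little-endian bytes:
  [0]=0x5d  [1]=0x3b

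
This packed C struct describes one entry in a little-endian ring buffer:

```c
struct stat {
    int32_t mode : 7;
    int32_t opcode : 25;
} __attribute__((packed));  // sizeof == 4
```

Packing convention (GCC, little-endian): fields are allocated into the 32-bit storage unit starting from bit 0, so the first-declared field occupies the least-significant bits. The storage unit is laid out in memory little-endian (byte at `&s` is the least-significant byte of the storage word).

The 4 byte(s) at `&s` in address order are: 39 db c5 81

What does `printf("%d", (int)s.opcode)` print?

-16544842

[0]=0x39 [1]=0xdb [2]=0xc5 [3]=0x81 (little-endian) → word 0x81c5db39
mode [0+:7] = (word>>0) & 0x7f = 57
opcode [7+:25] = (word>>7) & 0x1ffffff = 17009590  ←
opcode signed 25b, MSB=1: 17009590 - 33554432 = -16544842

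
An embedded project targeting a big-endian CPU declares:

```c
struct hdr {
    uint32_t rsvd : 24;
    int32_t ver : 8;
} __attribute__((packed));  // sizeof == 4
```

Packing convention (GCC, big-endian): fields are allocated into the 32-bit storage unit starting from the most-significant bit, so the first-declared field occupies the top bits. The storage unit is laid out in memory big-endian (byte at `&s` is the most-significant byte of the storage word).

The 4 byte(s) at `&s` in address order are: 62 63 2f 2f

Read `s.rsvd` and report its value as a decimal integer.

[0]=0x62 [1]=0x63 [2]=0x2f [3]=0x2f (big-endian) → word 0x62632f2f
rsvd:24 @ bit 8 → (0x62632f2f>>8)&0xffffff = 0x62632f  ←
ver:8 @ bit 0 → (0x62632f2f>>0)&0xff = 0x2f

6447919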